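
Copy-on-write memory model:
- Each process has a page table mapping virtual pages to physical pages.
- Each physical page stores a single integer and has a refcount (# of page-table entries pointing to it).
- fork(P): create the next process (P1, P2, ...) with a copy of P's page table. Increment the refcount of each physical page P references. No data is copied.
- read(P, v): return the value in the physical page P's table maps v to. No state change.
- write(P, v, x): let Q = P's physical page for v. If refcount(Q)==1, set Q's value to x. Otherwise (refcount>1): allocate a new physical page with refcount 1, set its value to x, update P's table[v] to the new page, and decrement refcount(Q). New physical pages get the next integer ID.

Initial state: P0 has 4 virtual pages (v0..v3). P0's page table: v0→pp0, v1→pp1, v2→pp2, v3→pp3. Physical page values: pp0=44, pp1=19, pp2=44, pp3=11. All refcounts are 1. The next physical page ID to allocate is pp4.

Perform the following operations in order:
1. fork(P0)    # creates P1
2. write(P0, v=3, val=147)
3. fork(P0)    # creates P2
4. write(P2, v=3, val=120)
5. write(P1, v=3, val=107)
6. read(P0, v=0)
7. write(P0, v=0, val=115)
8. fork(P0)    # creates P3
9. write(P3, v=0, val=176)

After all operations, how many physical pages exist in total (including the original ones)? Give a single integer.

Op 1: fork(P0) -> P1. 4 ppages; refcounts: pp0:2 pp1:2 pp2:2 pp3:2
Op 2: write(P0, v3, 147). refcount(pp3)=2>1 -> COPY to pp4. 5 ppages; refcounts: pp0:2 pp1:2 pp2:2 pp3:1 pp4:1
Op 3: fork(P0) -> P2. 5 ppages; refcounts: pp0:3 pp1:3 pp2:3 pp3:1 pp4:2
Op 4: write(P2, v3, 120). refcount(pp4)=2>1 -> COPY to pp5. 6 ppages; refcounts: pp0:3 pp1:3 pp2:3 pp3:1 pp4:1 pp5:1
Op 5: write(P1, v3, 107). refcount(pp3)=1 -> write in place. 6 ppages; refcounts: pp0:3 pp1:3 pp2:3 pp3:1 pp4:1 pp5:1
Op 6: read(P0, v0) -> 44. No state change.
Op 7: write(P0, v0, 115). refcount(pp0)=3>1 -> COPY to pp6. 7 ppages; refcounts: pp0:2 pp1:3 pp2:3 pp3:1 pp4:1 pp5:1 pp6:1
Op 8: fork(P0) -> P3. 7 ppages; refcounts: pp0:2 pp1:4 pp2:4 pp3:1 pp4:2 pp5:1 pp6:2
Op 9: write(P3, v0, 176). refcount(pp6)=2>1 -> COPY to pp7. 8 ppages; refcounts: pp0:2 pp1:4 pp2:4 pp3:1 pp4:2 pp5:1 pp6:1 pp7:1

Answer: 8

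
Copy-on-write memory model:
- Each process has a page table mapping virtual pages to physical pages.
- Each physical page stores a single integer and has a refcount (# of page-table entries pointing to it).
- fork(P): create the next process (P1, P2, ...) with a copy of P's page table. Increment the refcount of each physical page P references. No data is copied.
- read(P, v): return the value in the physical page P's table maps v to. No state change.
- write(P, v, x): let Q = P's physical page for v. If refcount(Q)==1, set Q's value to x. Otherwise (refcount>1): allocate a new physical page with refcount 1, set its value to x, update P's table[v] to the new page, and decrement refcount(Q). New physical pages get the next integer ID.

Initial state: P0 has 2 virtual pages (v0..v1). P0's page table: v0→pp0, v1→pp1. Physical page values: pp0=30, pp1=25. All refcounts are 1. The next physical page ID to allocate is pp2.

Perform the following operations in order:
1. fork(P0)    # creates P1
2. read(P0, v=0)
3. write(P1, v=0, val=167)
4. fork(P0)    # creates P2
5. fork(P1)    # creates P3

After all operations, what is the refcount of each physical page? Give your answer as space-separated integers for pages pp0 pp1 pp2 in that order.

Answer: 2 4 2

Derivation:
Op 1: fork(P0) -> P1. 2 ppages; refcounts: pp0:2 pp1:2
Op 2: read(P0, v0) -> 30. No state change.
Op 3: write(P1, v0, 167). refcount(pp0)=2>1 -> COPY to pp2. 3 ppages; refcounts: pp0:1 pp1:2 pp2:1
Op 4: fork(P0) -> P2. 3 ppages; refcounts: pp0:2 pp1:3 pp2:1
Op 5: fork(P1) -> P3. 3 ppages; refcounts: pp0:2 pp1:4 pp2:2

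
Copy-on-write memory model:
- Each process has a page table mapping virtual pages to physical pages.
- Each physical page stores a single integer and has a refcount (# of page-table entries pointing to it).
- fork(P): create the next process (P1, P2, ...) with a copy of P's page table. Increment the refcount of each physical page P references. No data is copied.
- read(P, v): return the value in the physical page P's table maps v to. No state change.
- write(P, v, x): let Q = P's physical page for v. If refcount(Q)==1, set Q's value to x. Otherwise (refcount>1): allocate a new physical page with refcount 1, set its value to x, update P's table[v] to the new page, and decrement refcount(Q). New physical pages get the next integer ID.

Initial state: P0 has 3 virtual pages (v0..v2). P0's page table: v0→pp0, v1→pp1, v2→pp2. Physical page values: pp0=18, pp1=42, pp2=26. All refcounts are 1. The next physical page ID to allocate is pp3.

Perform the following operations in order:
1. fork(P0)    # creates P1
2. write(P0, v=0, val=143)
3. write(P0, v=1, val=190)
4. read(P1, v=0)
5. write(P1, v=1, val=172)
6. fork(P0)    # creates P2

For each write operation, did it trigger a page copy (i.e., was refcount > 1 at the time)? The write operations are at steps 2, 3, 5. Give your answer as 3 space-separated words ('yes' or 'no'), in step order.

Op 1: fork(P0) -> P1. 3 ppages; refcounts: pp0:2 pp1:2 pp2:2
Op 2: write(P0, v0, 143). refcount(pp0)=2>1 -> COPY to pp3. 4 ppages; refcounts: pp0:1 pp1:2 pp2:2 pp3:1
Op 3: write(P0, v1, 190). refcount(pp1)=2>1 -> COPY to pp4. 5 ppages; refcounts: pp0:1 pp1:1 pp2:2 pp3:1 pp4:1
Op 4: read(P1, v0) -> 18. No state change.
Op 5: write(P1, v1, 172). refcount(pp1)=1 -> write in place. 5 ppages; refcounts: pp0:1 pp1:1 pp2:2 pp3:1 pp4:1
Op 6: fork(P0) -> P2. 5 ppages; refcounts: pp0:1 pp1:1 pp2:3 pp3:2 pp4:2

yes yes no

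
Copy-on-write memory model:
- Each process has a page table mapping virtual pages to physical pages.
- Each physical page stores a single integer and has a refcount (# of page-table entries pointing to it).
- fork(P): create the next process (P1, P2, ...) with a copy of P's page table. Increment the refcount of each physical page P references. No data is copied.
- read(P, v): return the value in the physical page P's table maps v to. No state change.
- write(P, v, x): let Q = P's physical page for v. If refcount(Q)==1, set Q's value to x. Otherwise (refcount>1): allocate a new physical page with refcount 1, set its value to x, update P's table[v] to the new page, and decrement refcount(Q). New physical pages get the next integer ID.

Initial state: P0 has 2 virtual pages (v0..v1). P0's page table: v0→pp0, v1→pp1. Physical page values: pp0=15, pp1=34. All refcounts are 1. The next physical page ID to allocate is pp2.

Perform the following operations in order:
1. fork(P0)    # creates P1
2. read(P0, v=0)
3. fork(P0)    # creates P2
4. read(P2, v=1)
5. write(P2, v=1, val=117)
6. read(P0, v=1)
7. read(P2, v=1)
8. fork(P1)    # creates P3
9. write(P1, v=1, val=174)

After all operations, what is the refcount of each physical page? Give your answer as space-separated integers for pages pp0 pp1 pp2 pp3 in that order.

Op 1: fork(P0) -> P1. 2 ppages; refcounts: pp0:2 pp1:2
Op 2: read(P0, v0) -> 15. No state change.
Op 3: fork(P0) -> P2. 2 ppages; refcounts: pp0:3 pp1:3
Op 4: read(P2, v1) -> 34. No state change.
Op 5: write(P2, v1, 117). refcount(pp1)=3>1 -> COPY to pp2. 3 ppages; refcounts: pp0:3 pp1:2 pp2:1
Op 6: read(P0, v1) -> 34. No state change.
Op 7: read(P2, v1) -> 117. No state change.
Op 8: fork(P1) -> P3. 3 ppages; refcounts: pp0:4 pp1:3 pp2:1
Op 9: write(P1, v1, 174). refcount(pp1)=3>1 -> COPY to pp3. 4 ppages; refcounts: pp0:4 pp1:2 pp2:1 pp3:1

Answer: 4 2 1 1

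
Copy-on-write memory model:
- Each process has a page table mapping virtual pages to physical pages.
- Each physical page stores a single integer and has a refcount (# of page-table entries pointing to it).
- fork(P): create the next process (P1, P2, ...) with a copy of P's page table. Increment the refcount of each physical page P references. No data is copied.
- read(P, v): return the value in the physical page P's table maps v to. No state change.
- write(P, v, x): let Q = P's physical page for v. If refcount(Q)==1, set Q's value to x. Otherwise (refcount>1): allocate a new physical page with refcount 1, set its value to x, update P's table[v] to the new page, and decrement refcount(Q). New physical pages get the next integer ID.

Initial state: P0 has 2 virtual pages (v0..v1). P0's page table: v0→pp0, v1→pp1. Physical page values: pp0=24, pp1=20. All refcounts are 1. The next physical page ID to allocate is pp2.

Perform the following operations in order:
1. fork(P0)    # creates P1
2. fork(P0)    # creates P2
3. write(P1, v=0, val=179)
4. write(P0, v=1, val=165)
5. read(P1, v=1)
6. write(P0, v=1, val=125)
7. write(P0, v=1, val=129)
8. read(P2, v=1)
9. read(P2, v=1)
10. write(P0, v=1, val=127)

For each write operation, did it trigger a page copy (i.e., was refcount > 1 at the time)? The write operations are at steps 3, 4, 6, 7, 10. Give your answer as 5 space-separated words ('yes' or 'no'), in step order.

Op 1: fork(P0) -> P1. 2 ppages; refcounts: pp0:2 pp1:2
Op 2: fork(P0) -> P2. 2 ppages; refcounts: pp0:3 pp1:3
Op 3: write(P1, v0, 179). refcount(pp0)=3>1 -> COPY to pp2. 3 ppages; refcounts: pp0:2 pp1:3 pp2:1
Op 4: write(P0, v1, 165). refcount(pp1)=3>1 -> COPY to pp3. 4 ppages; refcounts: pp0:2 pp1:2 pp2:1 pp3:1
Op 5: read(P1, v1) -> 20. No state change.
Op 6: write(P0, v1, 125). refcount(pp3)=1 -> write in place. 4 ppages; refcounts: pp0:2 pp1:2 pp2:1 pp3:1
Op 7: write(P0, v1, 129). refcount(pp3)=1 -> write in place. 4 ppages; refcounts: pp0:2 pp1:2 pp2:1 pp3:1
Op 8: read(P2, v1) -> 20. No state change.
Op 9: read(P2, v1) -> 20. No state change.
Op 10: write(P0, v1, 127). refcount(pp3)=1 -> write in place. 4 ppages; refcounts: pp0:2 pp1:2 pp2:1 pp3:1

yes yes no no no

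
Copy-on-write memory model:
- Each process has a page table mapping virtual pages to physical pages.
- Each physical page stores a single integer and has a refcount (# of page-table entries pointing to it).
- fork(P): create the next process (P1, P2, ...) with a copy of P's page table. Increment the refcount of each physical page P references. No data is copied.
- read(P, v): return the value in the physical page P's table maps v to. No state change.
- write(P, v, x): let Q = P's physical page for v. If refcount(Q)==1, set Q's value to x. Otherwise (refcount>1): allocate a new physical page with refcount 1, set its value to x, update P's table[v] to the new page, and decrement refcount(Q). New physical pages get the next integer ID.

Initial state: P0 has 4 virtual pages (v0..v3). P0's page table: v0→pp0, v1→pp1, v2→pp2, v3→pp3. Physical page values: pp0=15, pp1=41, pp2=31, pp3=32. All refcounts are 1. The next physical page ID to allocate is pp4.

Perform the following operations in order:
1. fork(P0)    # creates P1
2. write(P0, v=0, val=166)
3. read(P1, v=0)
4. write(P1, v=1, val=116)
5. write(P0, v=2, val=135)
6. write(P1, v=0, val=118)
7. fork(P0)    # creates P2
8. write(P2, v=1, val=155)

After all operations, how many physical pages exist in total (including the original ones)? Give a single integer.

Answer: 8

Derivation:
Op 1: fork(P0) -> P1. 4 ppages; refcounts: pp0:2 pp1:2 pp2:2 pp3:2
Op 2: write(P0, v0, 166). refcount(pp0)=2>1 -> COPY to pp4. 5 ppages; refcounts: pp0:1 pp1:2 pp2:2 pp3:2 pp4:1
Op 3: read(P1, v0) -> 15. No state change.
Op 4: write(P1, v1, 116). refcount(pp1)=2>1 -> COPY to pp5. 6 ppages; refcounts: pp0:1 pp1:1 pp2:2 pp3:2 pp4:1 pp5:1
Op 5: write(P0, v2, 135). refcount(pp2)=2>1 -> COPY to pp6. 7 ppages; refcounts: pp0:1 pp1:1 pp2:1 pp3:2 pp4:1 pp5:1 pp6:1
Op 6: write(P1, v0, 118). refcount(pp0)=1 -> write in place. 7 ppages; refcounts: pp0:1 pp1:1 pp2:1 pp3:2 pp4:1 pp5:1 pp6:1
Op 7: fork(P0) -> P2. 7 ppages; refcounts: pp0:1 pp1:2 pp2:1 pp3:3 pp4:2 pp5:1 pp6:2
Op 8: write(P2, v1, 155). refcount(pp1)=2>1 -> COPY to pp7. 8 ppages; refcounts: pp0:1 pp1:1 pp2:1 pp3:3 pp4:2 pp5:1 pp6:2 pp7:1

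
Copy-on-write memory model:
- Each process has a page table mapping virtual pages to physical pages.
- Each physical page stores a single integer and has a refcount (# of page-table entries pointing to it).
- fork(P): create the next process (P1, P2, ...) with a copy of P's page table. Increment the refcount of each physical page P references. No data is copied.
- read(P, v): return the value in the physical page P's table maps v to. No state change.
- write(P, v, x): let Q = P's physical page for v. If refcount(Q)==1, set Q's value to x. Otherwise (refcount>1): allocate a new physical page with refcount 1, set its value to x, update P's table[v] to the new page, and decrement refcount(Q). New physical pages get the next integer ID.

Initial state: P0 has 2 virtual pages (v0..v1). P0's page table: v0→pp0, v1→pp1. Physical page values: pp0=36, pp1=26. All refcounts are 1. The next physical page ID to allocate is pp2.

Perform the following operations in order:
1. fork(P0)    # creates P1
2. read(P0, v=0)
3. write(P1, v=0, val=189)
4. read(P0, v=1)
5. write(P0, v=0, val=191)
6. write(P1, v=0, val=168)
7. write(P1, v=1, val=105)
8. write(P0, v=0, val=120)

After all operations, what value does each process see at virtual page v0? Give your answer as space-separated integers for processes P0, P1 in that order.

Answer: 120 168

Derivation:
Op 1: fork(P0) -> P1. 2 ppages; refcounts: pp0:2 pp1:2
Op 2: read(P0, v0) -> 36. No state change.
Op 3: write(P1, v0, 189). refcount(pp0)=2>1 -> COPY to pp2. 3 ppages; refcounts: pp0:1 pp1:2 pp2:1
Op 4: read(P0, v1) -> 26. No state change.
Op 5: write(P0, v0, 191). refcount(pp0)=1 -> write in place. 3 ppages; refcounts: pp0:1 pp1:2 pp2:1
Op 6: write(P1, v0, 168). refcount(pp2)=1 -> write in place. 3 ppages; refcounts: pp0:1 pp1:2 pp2:1
Op 7: write(P1, v1, 105). refcount(pp1)=2>1 -> COPY to pp3. 4 ppages; refcounts: pp0:1 pp1:1 pp2:1 pp3:1
Op 8: write(P0, v0, 120). refcount(pp0)=1 -> write in place. 4 ppages; refcounts: pp0:1 pp1:1 pp2:1 pp3:1
P0: v0 -> pp0 = 120
P1: v0 -> pp2 = 168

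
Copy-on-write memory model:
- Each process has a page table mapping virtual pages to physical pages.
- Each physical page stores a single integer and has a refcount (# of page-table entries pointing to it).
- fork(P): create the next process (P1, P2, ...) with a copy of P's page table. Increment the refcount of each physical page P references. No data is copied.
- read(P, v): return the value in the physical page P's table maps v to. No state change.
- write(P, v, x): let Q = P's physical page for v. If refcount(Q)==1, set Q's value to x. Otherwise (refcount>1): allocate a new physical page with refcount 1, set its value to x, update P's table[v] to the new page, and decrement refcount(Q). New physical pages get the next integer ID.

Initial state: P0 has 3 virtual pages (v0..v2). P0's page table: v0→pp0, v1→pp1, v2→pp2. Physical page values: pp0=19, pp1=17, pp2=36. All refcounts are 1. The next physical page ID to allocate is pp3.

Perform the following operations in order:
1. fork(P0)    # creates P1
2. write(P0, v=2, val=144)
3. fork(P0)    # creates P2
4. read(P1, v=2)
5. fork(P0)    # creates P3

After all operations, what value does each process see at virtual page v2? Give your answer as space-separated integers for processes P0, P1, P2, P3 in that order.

Answer: 144 36 144 144

Derivation:
Op 1: fork(P0) -> P1. 3 ppages; refcounts: pp0:2 pp1:2 pp2:2
Op 2: write(P0, v2, 144). refcount(pp2)=2>1 -> COPY to pp3. 4 ppages; refcounts: pp0:2 pp1:2 pp2:1 pp3:1
Op 3: fork(P0) -> P2. 4 ppages; refcounts: pp0:3 pp1:3 pp2:1 pp3:2
Op 4: read(P1, v2) -> 36. No state change.
Op 5: fork(P0) -> P3. 4 ppages; refcounts: pp0:4 pp1:4 pp2:1 pp3:3
P0: v2 -> pp3 = 144
P1: v2 -> pp2 = 36
P2: v2 -> pp3 = 144
P3: v2 -> pp3 = 144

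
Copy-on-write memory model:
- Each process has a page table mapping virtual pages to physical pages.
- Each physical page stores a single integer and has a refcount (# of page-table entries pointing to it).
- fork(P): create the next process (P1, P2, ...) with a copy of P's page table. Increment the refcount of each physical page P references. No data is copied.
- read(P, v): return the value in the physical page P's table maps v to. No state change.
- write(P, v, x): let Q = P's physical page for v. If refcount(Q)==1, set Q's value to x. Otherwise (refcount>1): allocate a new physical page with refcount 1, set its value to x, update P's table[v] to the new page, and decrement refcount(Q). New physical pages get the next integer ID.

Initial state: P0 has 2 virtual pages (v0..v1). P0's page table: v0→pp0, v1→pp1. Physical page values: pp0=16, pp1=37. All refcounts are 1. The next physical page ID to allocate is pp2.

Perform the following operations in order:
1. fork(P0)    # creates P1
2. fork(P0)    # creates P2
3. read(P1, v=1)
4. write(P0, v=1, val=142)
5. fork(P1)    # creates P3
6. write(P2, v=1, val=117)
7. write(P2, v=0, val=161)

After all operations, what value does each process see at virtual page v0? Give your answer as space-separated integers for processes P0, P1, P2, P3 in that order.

Answer: 16 16 161 16

Derivation:
Op 1: fork(P0) -> P1. 2 ppages; refcounts: pp0:2 pp1:2
Op 2: fork(P0) -> P2. 2 ppages; refcounts: pp0:3 pp1:3
Op 3: read(P1, v1) -> 37. No state change.
Op 4: write(P0, v1, 142). refcount(pp1)=3>1 -> COPY to pp2. 3 ppages; refcounts: pp0:3 pp1:2 pp2:1
Op 5: fork(P1) -> P3. 3 ppages; refcounts: pp0:4 pp1:3 pp2:1
Op 6: write(P2, v1, 117). refcount(pp1)=3>1 -> COPY to pp3. 4 ppages; refcounts: pp0:4 pp1:2 pp2:1 pp3:1
Op 7: write(P2, v0, 161). refcount(pp0)=4>1 -> COPY to pp4. 5 ppages; refcounts: pp0:3 pp1:2 pp2:1 pp3:1 pp4:1
P0: v0 -> pp0 = 16
P1: v0 -> pp0 = 16
P2: v0 -> pp4 = 161
P3: v0 -> pp0 = 16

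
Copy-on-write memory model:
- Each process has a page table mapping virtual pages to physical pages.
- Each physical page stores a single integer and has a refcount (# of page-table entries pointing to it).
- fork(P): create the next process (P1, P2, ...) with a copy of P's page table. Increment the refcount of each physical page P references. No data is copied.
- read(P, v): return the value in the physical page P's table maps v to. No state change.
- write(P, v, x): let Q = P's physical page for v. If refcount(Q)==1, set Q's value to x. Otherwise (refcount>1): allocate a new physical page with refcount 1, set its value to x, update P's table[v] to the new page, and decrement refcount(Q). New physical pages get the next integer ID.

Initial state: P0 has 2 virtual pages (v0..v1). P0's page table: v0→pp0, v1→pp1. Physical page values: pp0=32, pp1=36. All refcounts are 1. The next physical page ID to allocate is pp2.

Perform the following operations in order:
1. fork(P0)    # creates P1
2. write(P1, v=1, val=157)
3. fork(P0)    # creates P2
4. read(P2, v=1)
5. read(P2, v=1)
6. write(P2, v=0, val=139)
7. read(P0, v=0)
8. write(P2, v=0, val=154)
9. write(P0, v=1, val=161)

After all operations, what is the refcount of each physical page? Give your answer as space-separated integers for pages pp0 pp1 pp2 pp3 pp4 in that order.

Answer: 2 1 1 1 1

Derivation:
Op 1: fork(P0) -> P1. 2 ppages; refcounts: pp0:2 pp1:2
Op 2: write(P1, v1, 157). refcount(pp1)=2>1 -> COPY to pp2. 3 ppages; refcounts: pp0:2 pp1:1 pp2:1
Op 3: fork(P0) -> P2. 3 ppages; refcounts: pp0:3 pp1:2 pp2:1
Op 4: read(P2, v1) -> 36. No state change.
Op 5: read(P2, v1) -> 36. No state change.
Op 6: write(P2, v0, 139). refcount(pp0)=3>1 -> COPY to pp3. 4 ppages; refcounts: pp0:2 pp1:2 pp2:1 pp3:1
Op 7: read(P0, v0) -> 32. No state change.
Op 8: write(P2, v0, 154). refcount(pp3)=1 -> write in place. 4 ppages; refcounts: pp0:2 pp1:2 pp2:1 pp3:1
Op 9: write(P0, v1, 161). refcount(pp1)=2>1 -> COPY to pp4. 5 ppages; refcounts: pp0:2 pp1:1 pp2:1 pp3:1 pp4:1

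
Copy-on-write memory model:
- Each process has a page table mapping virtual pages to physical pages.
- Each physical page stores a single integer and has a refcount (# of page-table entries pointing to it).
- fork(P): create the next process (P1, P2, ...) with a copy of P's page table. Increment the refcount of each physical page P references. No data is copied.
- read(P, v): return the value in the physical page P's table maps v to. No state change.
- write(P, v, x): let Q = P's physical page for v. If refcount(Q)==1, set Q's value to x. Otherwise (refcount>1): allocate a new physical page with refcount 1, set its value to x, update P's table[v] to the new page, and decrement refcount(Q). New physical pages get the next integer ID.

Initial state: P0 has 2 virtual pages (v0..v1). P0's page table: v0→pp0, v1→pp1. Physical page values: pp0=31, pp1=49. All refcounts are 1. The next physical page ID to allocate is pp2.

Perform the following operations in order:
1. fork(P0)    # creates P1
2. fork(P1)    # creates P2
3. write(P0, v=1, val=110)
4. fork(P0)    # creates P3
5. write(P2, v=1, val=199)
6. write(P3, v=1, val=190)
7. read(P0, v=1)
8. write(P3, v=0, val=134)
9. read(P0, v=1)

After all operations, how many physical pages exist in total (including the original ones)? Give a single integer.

Answer: 6

Derivation:
Op 1: fork(P0) -> P1. 2 ppages; refcounts: pp0:2 pp1:2
Op 2: fork(P1) -> P2. 2 ppages; refcounts: pp0:3 pp1:3
Op 3: write(P0, v1, 110). refcount(pp1)=3>1 -> COPY to pp2. 3 ppages; refcounts: pp0:3 pp1:2 pp2:1
Op 4: fork(P0) -> P3. 3 ppages; refcounts: pp0:4 pp1:2 pp2:2
Op 5: write(P2, v1, 199). refcount(pp1)=2>1 -> COPY to pp3. 4 ppages; refcounts: pp0:4 pp1:1 pp2:2 pp3:1
Op 6: write(P3, v1, 190). refcount(pp2)=2>1 -> COPY to pp4. 5 ppages; refcounts: pp0:4 pp1:1 pp2:1 pp3:1 pp4:1
Op 7: read(P0, v1) -> 110. No state change.
Op 8: write(P3, v0, 134). refcount(pp0)=4>1 -> COPY to pp5. 6 ppages; refcounts: pp0:3 pp1:1 pp2:1 pp3:1 pp4:1 pp5:1
Op 9: read(P0, v1) -> 110. No state change.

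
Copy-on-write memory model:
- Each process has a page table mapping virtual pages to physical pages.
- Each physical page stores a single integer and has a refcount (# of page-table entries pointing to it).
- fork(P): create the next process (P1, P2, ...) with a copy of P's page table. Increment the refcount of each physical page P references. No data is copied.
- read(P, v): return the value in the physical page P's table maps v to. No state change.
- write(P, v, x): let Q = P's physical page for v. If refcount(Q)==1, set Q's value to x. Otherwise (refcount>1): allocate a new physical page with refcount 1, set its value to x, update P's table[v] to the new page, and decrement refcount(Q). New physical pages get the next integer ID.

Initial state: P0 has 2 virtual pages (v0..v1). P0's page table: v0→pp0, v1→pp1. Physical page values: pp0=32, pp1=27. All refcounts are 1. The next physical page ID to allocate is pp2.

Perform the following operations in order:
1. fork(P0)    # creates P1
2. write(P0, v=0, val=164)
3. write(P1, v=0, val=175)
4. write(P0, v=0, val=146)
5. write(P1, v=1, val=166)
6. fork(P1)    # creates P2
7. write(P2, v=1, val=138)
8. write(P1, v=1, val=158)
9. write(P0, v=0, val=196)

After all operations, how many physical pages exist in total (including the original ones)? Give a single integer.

Op 1: fork(P0) -> P1. 2 ppages; refcounts: pp0:2 pp1:2
Op 2: write(P0, v0, 164). refcount(pp0)=2>1 -> COPY to pp2. 3 ppages; refcounts: pp0:1 pp1:2 pp2:1
Op 3: write(P1, v0, 175). refcount(pp0)=1 -> write in place. 3 ppages; refcounts: pp0:1 pp1:2 pp2:1
Op 4: write(P0, v0, 146). refcount(pp2)=1 -> write in place. 3 ppages; refcounts: pp0:1 pp1:2 pp2:1
Op 5: write(P1, v1, 166). refcount(pp1)=2>1 -> COPY to pp3. 4 ppages; refcounts: pp0:1 pp1:1 pp2:1 pp3:1
Op 6: fork(P1) -> P2. 4 ppages; refcounts: pp0:2 pp1:1 pp2:1 pp3:2
Op 7: write(P2, v1, 138). refcount(pp3)=2>1 -> COPY to pp4. 5 ppages; refcounts: pp0:2 pp1:1 pp2:1 pp3:1 pp4:1
Op 8: write(P1, v1, 158). refcount(pp3)=1 -> write in place. 5 ppages; refcounts: pp0:2 pp1:1 pp2:1 pp3:1 pp4:1
Op 9: write(P0, v0, 196). refcount(pp2)=1 -> write in place. 5 ppages; refcounts: pp0:2 pp1:1 pp2:1 pp3:1 pp4:1

Answer: 5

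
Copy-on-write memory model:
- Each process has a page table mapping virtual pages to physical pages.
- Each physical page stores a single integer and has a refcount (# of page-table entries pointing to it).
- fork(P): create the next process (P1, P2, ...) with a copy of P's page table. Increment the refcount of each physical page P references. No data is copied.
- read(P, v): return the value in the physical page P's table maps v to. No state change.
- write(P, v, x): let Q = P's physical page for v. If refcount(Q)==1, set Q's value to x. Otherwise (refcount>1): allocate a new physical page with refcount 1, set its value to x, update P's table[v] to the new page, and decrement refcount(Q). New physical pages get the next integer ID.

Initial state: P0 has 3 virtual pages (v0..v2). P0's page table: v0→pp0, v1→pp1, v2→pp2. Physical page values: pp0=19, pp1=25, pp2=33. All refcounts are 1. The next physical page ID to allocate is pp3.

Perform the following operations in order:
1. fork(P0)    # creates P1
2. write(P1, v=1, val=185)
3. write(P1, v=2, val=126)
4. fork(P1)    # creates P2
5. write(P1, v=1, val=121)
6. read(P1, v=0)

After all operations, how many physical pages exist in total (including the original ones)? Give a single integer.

Answer: 6

Derivation:
Op 1: fork(P0) -> P1. 3 ppages; refcounts: pp0:2 pp1:2 pp2:2
Op 2: write(P1, v1, 185). refcount(pp1)=2>1 -> COPY to pp3. 4 ppages; refcounts: pp0:2 pp1:1 pp2:2 pp3:1
Op 3: write(P1, v2, 126). refcount(pp2)=2>1 -> COPY to pp4. 5 ppages; refcounts: pp0:2 pp1:1 pp2:1 pp3:1 pp4:1
Op 4: fork(P1) -> P2. 5 ppages; refcounts: pp0:3 pp1:1 pp2:1 pp3:2 pp4:2
Op 5: write(P1, v1, 121). refcount(pp3)=2>1 -> COPY to pp5. 6 ppages; refcounts: pp0:3 pp1:1 pp2:1 pp3:1 pp4:2 pp5:1
Op 6: read(P1, v0) -> 19. No state change.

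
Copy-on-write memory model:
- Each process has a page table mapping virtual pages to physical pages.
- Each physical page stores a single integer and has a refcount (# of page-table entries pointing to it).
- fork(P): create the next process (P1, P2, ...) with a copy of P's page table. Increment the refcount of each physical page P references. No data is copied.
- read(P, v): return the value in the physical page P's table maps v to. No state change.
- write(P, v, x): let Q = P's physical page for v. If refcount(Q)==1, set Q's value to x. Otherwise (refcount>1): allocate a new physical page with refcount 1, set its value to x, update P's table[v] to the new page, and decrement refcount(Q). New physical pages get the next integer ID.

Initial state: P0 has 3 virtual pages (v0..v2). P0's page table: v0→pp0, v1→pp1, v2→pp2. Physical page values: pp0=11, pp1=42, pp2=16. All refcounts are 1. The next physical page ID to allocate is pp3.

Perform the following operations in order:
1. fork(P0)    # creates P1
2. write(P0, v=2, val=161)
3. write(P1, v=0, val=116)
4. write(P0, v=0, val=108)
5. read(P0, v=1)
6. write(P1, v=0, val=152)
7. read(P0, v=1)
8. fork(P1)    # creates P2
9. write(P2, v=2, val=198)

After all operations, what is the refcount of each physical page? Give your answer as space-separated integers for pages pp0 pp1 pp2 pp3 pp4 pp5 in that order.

Op 1: fork(P0) -> P1. 3 ppages; refcounts: pp0:2 pp1:2 pp2:2
Op 2: write(P0, v2, 161). refcount(pp2)=2>1 -> COPY to pp3. 4 ppages; refcounts: pp0:2 pp1:2 pp2:1 pp3:1
Op 3: write(P1, v0, 116). refcount(pp0)=2>1 -> COPY to pp4. 5 ppages; refcounts: pp0:1 pp1:2 pp2:1 pp3:1 pp4:1
Op 4: write(P0, v0, 108). refcount(pp0)=1 -> write in place. 5 ppages; refcounts: pp0:1 pp1:2 pp2:1 pp3:1 pp4:1
Op 5: read(P0, v1) -> 42. No state change.
Op 6: write(P1, v0, 152). refcount(pp4)=1 -> write in place. 5 ppages; refcounts: pp0:1 pp1:2 pp2:1 pp3:1 pp4:1
Op 7: read(P0, v1) -> 42. No state change.
Op 8: fork(P1) -> P2. 5 ppages; refcounts: pp0:1 pp1:3 pp2:2 pp3:1 pp4:2
Op 9: write(P2, v2, 198). refcount(pp2)=2>1 -> COPY to pp5. 6 ppages; refcounts: pp0:1 pp1:3 pp2:1 pp3:1 pp4:2 pp5:1

Answer: 1 3 1 1 2 1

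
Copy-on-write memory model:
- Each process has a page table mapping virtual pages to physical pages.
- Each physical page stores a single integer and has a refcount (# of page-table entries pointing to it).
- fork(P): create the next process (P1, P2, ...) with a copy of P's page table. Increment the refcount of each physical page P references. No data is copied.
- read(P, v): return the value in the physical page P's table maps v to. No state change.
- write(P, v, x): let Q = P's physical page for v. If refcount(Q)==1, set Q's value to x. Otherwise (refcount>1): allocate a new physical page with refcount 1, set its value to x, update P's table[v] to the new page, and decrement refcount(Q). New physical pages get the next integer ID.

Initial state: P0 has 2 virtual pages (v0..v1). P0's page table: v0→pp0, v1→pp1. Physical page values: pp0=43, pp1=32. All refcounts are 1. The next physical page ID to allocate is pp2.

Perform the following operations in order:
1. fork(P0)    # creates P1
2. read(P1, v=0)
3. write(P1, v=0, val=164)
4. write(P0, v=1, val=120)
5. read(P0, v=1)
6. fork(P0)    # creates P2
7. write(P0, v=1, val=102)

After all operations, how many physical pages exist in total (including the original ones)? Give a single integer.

Answer: 5

Derivation:
Op 1: fork(P0) -> P1. 2 ppages; refcounts: pp0:2 pp1:2
Op 2: read(P1, v0) -> 43. No state change.
Op 3: write(P1, v0, 164). refcount(pp0)=2>1 -> COPY to pp2. 3 ppages; refcounts: pp0:1 pp1:2 pp2:1
Op 4: write(P0, v1, 120). refcount(pp1)=2>1 -> COPY to pp3. 4 ppages; refcounts: pp0:1 pp1:1 pp2:1 pp3:1
Op 5: read(P0, v1) -> 120. No state change.
Op 6: fork(P0) -> P2. 4 ppages; refcounts: pp0:2 pp1:1 pp2:1 pp3:2
Op 7: write(P0, v1, 102). refcount(pp3)=2>1 -> COPY to pp4. 5 ppages; refcounts: pp0:2 pp1:1 pp2:1 pp3:1 pp4:1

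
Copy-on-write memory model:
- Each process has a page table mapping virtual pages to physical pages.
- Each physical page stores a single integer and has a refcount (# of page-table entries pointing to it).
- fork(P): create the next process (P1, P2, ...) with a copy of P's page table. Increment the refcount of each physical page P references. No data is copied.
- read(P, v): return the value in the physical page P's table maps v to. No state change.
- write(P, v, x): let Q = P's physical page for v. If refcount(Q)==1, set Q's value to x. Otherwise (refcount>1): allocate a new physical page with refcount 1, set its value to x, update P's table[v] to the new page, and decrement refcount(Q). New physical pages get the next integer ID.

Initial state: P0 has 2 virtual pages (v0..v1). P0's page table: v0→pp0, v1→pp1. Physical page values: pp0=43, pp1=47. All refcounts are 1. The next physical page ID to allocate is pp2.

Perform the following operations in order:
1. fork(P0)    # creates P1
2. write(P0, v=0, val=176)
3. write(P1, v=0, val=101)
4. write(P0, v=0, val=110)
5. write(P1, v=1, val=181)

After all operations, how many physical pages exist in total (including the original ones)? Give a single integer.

Answer: 4

Derivation:
Op 1: fork(P0) -> P1. 2 ppages; refcounts: pp0:2 pp1:2
Op 2: write(P0, v0, 176). refcount(pp0)=2>1 -> COPY to pp2. 3 ppages; refcounts: pp0:1 pp1:2 pp2:1
Op 3: write(P1, v0, 101). refcount(pp0)=1 -> write in place. 3 ppages; refcounts: pp0:1 pp1:2 pp2:1
Op 4: write(P0, v0, 110). refcount(pp2)=1 -> write in place. 3 ppages; refcounts: pp0:1 pp1:2 pp2:1
Op 5: write(P1, v1, 181). refcount(pp1)=2>1 -> COPY to pp3. 4 ppages; refcounts: pp0:1 pp1:1 pp2:1 pp3:1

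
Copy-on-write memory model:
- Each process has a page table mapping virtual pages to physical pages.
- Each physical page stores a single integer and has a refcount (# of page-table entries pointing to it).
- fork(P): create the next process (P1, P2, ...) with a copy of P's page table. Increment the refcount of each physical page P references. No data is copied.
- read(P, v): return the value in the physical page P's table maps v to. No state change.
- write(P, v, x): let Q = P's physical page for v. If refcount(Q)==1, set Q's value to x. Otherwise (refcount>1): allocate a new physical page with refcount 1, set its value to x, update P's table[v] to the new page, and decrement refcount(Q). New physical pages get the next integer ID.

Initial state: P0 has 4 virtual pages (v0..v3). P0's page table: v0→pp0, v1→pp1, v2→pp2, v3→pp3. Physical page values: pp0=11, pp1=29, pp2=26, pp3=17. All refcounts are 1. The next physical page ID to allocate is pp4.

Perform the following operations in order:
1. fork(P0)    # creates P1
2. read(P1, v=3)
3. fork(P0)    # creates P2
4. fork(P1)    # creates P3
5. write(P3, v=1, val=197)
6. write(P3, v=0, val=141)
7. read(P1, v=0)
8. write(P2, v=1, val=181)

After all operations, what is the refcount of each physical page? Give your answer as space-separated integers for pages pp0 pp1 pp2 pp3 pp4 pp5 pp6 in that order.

Answer: 3 2 4 4 1 1 1

Derivation:
Op 1: fork(P0) -> P1. 4 ppages; refcounts: pp0:2 pp1:2 pp2:2 pp3:2
Op 2: read(P1, v3) -> 17. No state change.
Op 3: fork(P0) -> P2. 4 ppages; refcounts: pp0:3 pp1:3 pp2:3 pp3:3
Op 4: fork(P1) -> P3. 4 ppages; refcounts: pp0:4 pp1:4 pp2:4 pp3:4
Op 5: write(P3, v1, 197). refcount(pp1)=4>1 -> COPY to pp4. 5 ppages; refcounts: pp0:4 pp1:3 pp2:4 pp3:4 pp4:1
Op 6: write(P3, v0, 141). refcount(pp0)=4>1 -> COPY to pp5. 6 ppages; refcounts: pp0:3 pp1:3 pp2:4 pp3:4 pp4:1 pp5:1
Op 7: read(P1, v0) -> 11. No state change.
Op 8: write(P2, v1, 181). refcount(pp1)=3>1 -> COPY to pp6. 7 ppages; refcounts: pp0:3 pp1:2 pp2:4 pp3:4 pp4:1 pp5:1 pp6:1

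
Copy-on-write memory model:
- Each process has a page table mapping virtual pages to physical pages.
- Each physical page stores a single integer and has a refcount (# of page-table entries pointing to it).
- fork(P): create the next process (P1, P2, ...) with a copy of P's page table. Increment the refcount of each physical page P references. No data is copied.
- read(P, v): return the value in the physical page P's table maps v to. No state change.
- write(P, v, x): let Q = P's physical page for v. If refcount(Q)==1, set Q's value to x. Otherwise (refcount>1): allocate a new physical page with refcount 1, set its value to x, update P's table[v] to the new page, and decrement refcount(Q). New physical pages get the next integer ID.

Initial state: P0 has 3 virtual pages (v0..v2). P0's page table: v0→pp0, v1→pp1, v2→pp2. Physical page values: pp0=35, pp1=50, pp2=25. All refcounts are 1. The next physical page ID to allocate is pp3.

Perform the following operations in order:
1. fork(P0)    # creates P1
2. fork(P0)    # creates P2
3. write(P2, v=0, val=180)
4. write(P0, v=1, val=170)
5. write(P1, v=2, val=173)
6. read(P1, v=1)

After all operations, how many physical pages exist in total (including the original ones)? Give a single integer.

Answer: 6

Derivation:
Op 1: fork(P0) -> P1. 3 ppages; refcounts: pp0:2 pp1:2 pp2:2
Op 2: fork(P0) -> P2. 3 ppages; refcounts: pp0:3 pp1:3 pp2:3
Op 3: write(P2, v0, 180). refcount(pp0)=3>1 -> COPY to pp3. 4 ppages; refcounts: pp0:2 pp1:3 pp2:3 pp3:1
Op 4: write(P0, v1, 170). refcount(pp1)=3>1 -> COPY to pp4. 5 ppages; refcounts: pp0:2 pp1:2 pp2:3 pp3:1 pp4:1
Op 5: write(P1, v2, 173). refcount(pp2)=3>1 -> COPY to pp5. 6 ppages; refcounts: pp0:2 pp1:2 pp2:2 pp3:1 pp4:1 pp5:1
Op 6: read(P1, v1) -> 50. No state change.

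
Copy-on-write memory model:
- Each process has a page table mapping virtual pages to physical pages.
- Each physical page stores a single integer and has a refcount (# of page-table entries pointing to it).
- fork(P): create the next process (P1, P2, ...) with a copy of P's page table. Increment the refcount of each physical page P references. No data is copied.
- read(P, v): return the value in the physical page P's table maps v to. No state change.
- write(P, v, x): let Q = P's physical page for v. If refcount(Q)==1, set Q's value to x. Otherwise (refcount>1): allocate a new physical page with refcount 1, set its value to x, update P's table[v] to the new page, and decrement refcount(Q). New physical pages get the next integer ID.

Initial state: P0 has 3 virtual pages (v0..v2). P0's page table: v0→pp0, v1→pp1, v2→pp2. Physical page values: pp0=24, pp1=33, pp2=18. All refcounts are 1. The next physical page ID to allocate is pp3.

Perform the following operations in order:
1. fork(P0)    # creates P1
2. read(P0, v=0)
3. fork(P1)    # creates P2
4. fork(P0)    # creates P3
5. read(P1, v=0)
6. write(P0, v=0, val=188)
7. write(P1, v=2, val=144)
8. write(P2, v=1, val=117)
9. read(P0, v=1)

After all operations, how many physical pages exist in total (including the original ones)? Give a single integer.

Answer: 6

Derivation:
Op 1: fork(P0) -> P1. 3 ppages; refcounts: pp0:2 pp1:2 pp2:2
Op 2: read(P0, v0) -> 24. No state change.
Op 3: fork(P1) -> P2. 3 ppages; refcounts: pp0:3 pp1:3 pp2:3
Op 4: fork(P0) -> P3. 3 ppages; refcounts: pp0:4 pp1:4 pp2:4
Op 5: read(P1, v0) -> 24. No state change.
Op 6: write(P0, v0, 188). refcount(pp0)=4>1 -> COPY to pp3. 4 ppages; refcounts: pp0:3 pp1:4 pp2:4 pp3:1
Op 7: write(P1, v2, 144). refcount(pp2)=4>1 -> COPY to pp4. 5 ppages; refcounts: pp0:3 pp1:4 pp2:3 pp3:1 pp4:1
Op 8: write(P2, v1, 117). refcount(pp1)=4>1 -> COPY to pp5. 6 ppages; refcounts: pp0:3 pp1:3 pp2:3 pp3:1 pp4:1 pp5:1
Op 9: read(P0, v1) -> 33. No state change.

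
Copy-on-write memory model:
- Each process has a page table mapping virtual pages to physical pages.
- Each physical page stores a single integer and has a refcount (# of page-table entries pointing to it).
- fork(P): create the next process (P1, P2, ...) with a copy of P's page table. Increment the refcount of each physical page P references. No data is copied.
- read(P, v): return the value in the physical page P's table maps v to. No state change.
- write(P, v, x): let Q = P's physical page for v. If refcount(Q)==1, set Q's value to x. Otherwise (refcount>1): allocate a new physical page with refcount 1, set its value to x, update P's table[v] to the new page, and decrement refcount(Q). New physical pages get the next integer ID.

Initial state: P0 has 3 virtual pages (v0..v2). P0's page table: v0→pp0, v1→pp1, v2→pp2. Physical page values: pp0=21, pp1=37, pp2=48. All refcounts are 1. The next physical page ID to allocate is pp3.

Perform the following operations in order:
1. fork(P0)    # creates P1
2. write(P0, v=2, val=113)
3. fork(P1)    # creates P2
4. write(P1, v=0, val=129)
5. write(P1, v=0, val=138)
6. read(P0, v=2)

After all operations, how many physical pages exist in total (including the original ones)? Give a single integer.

Answer: 5

Derivation:
Op 1: fork(P0) -> P1. 3 ppages; refcounts: pp0:2 pp1:2 pp2:2
Op 2: write(P0, v2, 113). refcount(pp2)=2>1 -> COPY to pp3. 4 ppages; refcounts: pp0:2 pp1:2 pp2:1 pp3:1
Op 3: fork(P1) -> P2. 4 ppages; refcounts: pp0:3 pp1:3 pp2:2 pp3:1
Op 4: write(P1, v0, 129). refcount(pp0)=3>1 -> COPY to pp4. 5 ppages; refcounts: pp0:2 pp1:3 pp2:2 pp3:1 pp4:1
Op 5: write(P1, v0, 138). refcount(pp4)=1 -> write in place. 5 ppages; refcounts: pp0:2 pp1:3 pp2:2 pp3:1 pp4:1
Op 6: read(P0, v2) -> 113. No state change.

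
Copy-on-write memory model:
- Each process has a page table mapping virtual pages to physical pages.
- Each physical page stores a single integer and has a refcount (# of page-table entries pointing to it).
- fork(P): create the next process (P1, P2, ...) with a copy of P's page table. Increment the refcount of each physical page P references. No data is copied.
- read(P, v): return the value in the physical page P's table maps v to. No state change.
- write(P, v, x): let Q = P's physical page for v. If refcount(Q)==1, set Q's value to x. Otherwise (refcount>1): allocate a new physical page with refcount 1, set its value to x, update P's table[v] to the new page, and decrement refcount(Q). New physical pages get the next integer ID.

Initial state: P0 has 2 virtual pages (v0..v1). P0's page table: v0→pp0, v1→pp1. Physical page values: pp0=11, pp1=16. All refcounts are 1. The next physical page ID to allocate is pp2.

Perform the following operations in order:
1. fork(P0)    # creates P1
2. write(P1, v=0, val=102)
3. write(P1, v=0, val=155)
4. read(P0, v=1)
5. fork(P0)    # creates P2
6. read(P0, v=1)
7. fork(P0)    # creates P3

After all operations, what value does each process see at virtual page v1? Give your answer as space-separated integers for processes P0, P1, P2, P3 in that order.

Op 1: fork(P0) -> P1. 2 ppages; refcounts: pp0:2 pp1:2
Op 2: write(P1, v0, 102). refcount(pp0)=2>1 -> COPY to pp2. 3 ppages; refcounts: pp0:1 pp1:2 pp2:1
Op 3: write(P1, v0, 155). refcount(pp2)=1 -> write in place. 3 ppages; refcounts: pp0:1 pp1:2 pp2:1
Op 4: read(P0, v1) -> 16. No state change.
Op 5: fork(P0) -> P2. 3 ppages; refcounts: pp0:2 pp1:3 pp2:1
Op 6: read(P0, v1) -> 16. No state change.
Op 7: fork(P0) -> P3. 3 ppages; refcounts: pp0:3 pp1:4 pp2:1
P0: v1 -> pp1 = 16
P1: v1 -> pp1 = 16
P2: v1 -> pp1 = 16
P3: v1 -> pp1 = 16

Answer: 16 16 16 16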